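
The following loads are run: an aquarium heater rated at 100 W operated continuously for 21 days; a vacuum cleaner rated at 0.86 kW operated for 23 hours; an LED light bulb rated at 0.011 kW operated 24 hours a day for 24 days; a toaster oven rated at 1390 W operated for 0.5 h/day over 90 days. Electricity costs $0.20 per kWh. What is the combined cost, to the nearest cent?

aquarium heater: Runtime = 24 h × 21 = 504 h
aquarium heater: 0.1 kW × 504 h = 50.4 kWh
vacuum cleaner: 0.86 kW × 23 h = 19.78 kWh
LED light bulb: Runtime = 24 h × 24 = 576 h
LED light bulb: 0.011 kW × 576 h = 6.336 kWh
toaster oven: Runtime = 0.5 h/day × 90 days = 45 h
toaster oven: 1.39 kW × 45 h = 62.55 kWh
Total energy = 139.066 kWh
Cost = 139.066 × $0.20 = $27.81

$27.81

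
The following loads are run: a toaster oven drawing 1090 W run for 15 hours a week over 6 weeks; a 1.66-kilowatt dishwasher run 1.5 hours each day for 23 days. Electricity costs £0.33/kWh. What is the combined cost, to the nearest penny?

£51.27

toaster oven: Runtime = 15 h/week × 6 weeks = 90 h
toaster oven: 1.09 kW × 90 h = 98.1 kWh
dishwasher: Runtime = 1.5 h/day × 23 days = 34.5 h
dishwasher: 1.66 kW × 34.5 h = 57.27 kWh
Total energy = 155.37 kWh
Cost = 155.37 × £0.33 = £51.27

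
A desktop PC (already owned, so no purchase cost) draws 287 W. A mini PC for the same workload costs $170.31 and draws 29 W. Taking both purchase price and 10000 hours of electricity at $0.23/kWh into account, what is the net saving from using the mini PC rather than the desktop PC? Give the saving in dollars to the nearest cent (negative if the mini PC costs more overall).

$423.09

desktop PC: $0.00 + (287/1000) kW × 10000 h × $0.23 = $0.00 + $660.1 = $660.1
mini PC: $170.31 + (29/1000) kW × 10000 h × $0.23 = $170.31 + $66.7 = $237.01
Saving = $660.1 − $237.01 = $423.09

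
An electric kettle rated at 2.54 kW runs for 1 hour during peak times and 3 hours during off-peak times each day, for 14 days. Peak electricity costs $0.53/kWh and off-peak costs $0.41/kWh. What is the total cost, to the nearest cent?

$62.59

Peak energy = 2.54 kW × 1 h × 14 = 35.56 kWh
Off-peak energy = 2.54 kW × 3 h × 14 = 106.68 kWh
Cost = 35.56 × $0.53 + 106.68 × $0.41 = $18.8468 + $43.7388 = $62.59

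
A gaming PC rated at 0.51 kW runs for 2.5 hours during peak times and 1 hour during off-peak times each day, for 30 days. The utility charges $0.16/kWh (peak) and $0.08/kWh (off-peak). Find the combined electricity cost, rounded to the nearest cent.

Peak energy = 0.51 kW × 2.5 h × 30 = 38.25 kWh
Off-peak energy = 0.51 kW × 1 h × 30 = 15.3 kWh
Cost = 38.25 × $0.16 + 15.3 × $0.08 = $6.12 + $1.224 = $7.34

$7.34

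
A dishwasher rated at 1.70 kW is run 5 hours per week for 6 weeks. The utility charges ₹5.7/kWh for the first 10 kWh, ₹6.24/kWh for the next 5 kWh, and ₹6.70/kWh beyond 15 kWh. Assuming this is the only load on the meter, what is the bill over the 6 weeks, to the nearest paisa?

₹329.40

Runtime = 5 h/week × 6 weeks = 30 h
Energy = 1.7 kW × 30 h = 51 kWh
Tier 1 (0–10 kWh): 10 × ₹5.7 = ₹57
Tier 2 (10–15 kWh): 5 × ₹6.24 = ₹31.2
Above 15 kWh: 36 × ₹6.70 = ₹241.2
Bill = ₹329.40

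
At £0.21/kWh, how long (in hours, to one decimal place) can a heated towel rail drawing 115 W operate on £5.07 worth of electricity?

Energy available = £5.07 ÷ £0.21/kWh = 24.1429 kWh
Hours = 24.1429 kWh ÷ 0.115 kW = 209.9 h

209.9 h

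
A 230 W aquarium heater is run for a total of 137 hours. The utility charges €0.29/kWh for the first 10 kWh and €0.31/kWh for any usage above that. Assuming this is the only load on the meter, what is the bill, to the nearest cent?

Energy = 0.23 kW × 137 h = 31.51 kWh
Tier 1 (0–10 kWh): 10 × €0.29 = €2.9
Above 10 kWh: 21.51 × €0.31 = €6.6681
Bill = €9.57

€9.57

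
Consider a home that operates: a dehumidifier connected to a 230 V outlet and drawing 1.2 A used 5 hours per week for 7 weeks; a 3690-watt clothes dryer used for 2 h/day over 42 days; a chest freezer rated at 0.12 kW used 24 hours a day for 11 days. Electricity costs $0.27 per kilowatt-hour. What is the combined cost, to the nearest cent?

$94.85

dehumidifier: Power = 1.2 A × 230 V = 276 W = 0.276 kW
dehumidifier: Runtime = 5 h/week × 7 weeks = 35 h
dehumidifier: 0.276 kW × 35 h = 9.66 kWh
clothes dryer: Runtime = 2 h/day × 42 days = 84 h
clothes dryer: 3.69 kW × 84 h = 309.96 kWh
chest freezer: Runtime = 24 h × 11 = 264 h
chest freezer: 0.12 kW × 264 h = 31.68 kWh
Total energy = 351.3 kWh
Cost = 351.3 × $0.27 = $94.85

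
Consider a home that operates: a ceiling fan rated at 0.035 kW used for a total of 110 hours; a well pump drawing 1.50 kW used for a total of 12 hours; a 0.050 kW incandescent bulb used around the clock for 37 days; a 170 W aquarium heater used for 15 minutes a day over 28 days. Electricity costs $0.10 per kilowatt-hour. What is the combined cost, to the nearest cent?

ceiling fan: 0.035 kW × 110 h = 3.85 kWh
well pump: 1.5 kW × 12 h = 18 kWh
incandescent bulb: Runtime = 24 h × 37 = 888 h
incandescent bulb: 0.05 kW × 888 h = 44.4 kWh
aquarium heater: Runtime = 15 min × 28 = 420 min = 7 h
aquarium heater: 0.17 kW × 7 h = 1.19 kWh
Total energy = 67.44 kWh
Cost = 67.44 × $0.10 = $6.74

$6.74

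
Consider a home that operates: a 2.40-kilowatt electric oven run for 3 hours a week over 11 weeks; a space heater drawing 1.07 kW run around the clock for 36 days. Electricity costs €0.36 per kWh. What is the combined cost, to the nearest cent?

€361.32

electric oven: Runtime = 3 h/week × 11 weeks = 33 h
electric oven: 2.4 kW × 33 h = 79.2 kWh
space heater: Runtime = 24 h × 36 = 864 h
space heater: 1.07 kW × 864 h = 924.48 kWh
Total energy = 1003.68 kWh
Cost = 1003.68 × €0.36 = €361.32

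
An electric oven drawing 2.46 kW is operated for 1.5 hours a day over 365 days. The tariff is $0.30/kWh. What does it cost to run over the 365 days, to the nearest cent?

$404.06

Runtime = 1.5 h/day × 365 days = 547.5 h
Energy = 2.46 kW × 547.5 h = 1346.85 kWh
Cost = 1346.85 kWh × $0.30/kWh = $404.06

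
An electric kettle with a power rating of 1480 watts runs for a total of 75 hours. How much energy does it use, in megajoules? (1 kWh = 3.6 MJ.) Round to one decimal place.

Energy = 1.48 kW × 75 h = 111 kWh
= 111 × 3.6 MJ = 399.6 MJ

399.6 MJ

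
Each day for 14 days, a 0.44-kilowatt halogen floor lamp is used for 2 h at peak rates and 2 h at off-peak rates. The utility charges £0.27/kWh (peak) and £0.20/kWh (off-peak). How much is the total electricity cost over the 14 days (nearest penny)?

Peak energy = 0.44 kW × 2 h × 14 = 12.32 kWh
Off-peak energy = 0.44 kW × 2 h × 14 = 12.32 kWh
Cost = 12.32 × £0.27 + 12.32 × £0.20 = £3.3264 + £2.464 = £5.79

£5.79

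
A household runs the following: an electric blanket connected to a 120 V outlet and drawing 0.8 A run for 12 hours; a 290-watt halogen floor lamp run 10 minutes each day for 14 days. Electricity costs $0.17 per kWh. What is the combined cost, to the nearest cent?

electric blanket: Power = 0.8 A × 120 V = 96 W = 0.096 kW
electric blanket: 0.096 kW × 12 h = 1.152 kWh
halogen floor lamp: Runtime = 10 min × 14 = 140 min = 2.333333… h
halogen floor lamp: 0.29 kW × 2.333333… h = 0.676666… kWh
Total energy = 1.828666… kWh
Cost = 1.828666… × $0.17 = $0.31

$0.31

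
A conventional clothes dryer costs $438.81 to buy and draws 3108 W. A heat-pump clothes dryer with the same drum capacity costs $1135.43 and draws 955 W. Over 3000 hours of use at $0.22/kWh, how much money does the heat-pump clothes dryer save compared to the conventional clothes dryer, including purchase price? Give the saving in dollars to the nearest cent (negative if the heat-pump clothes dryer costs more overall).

conventional clothes dryer: $438.81 + (3108/1000) kW × 3000 h × $0.22 = $438.81 + $2051.28 = $2490.09
heat-pump clothes dryer: $1135.43 + (955/1000) kW × 3000 h × $0.22 = $1135.43 + $630.3 = $1765.73
Saving = $2490.09 − $1765.73 = $724.36

$724.36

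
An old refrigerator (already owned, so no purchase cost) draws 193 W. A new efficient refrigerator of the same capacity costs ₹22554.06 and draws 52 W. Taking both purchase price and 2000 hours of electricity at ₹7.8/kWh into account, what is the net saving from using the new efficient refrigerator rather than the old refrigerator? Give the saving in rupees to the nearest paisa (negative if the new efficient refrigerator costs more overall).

-₹20354.46

old refrigerator: ₹0.00 + (193/1000) kW × 2000 h × ₹7.8 = ₹0.00 + ₹3010.8 = ₹3010.8
new efficient refrigerator: ₹22554.06 + (52/1000) kW × 2000 h × ₹7.8 = ₹22554.06 + ₹811.2 = ₹23365.26
Saving = ₹3010.8 − ₹23365.26 = −₹20354.46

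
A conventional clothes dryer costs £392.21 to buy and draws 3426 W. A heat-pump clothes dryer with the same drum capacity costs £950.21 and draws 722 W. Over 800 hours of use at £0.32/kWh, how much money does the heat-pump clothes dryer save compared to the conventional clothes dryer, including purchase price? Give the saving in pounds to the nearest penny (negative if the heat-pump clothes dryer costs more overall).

£134.22

conventional clothes dryer: £392.21 + (3426/1000) kW × 800 h × £0.32 = £392.21 + £877.056 = £1269.266
heat-pump clothes dryer: £950.21 + (722/1000) kW × 800 h × £0.32 = £950.21 + £184.832 = £1135.042
Saving = £1269.266 − £1135.042 = £134.224 → £134.22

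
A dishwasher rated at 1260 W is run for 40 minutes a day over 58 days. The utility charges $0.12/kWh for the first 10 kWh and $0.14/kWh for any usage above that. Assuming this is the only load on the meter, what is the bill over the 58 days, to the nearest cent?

$6.62

Runtime = 40 min × 58 = 2320 min = 38.666666… h
Energy = 1.26 kW × 38.666666… h = 48.72 kWh
Tier 1 (0–10 kWh): 10 × $0.12 = $1.2
Above 10 kWh: 38.72 × $0.14 = $5.4208
Bill = $6.62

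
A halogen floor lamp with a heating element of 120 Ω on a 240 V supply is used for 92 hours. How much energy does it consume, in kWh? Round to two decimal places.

44.16 kWh

Power = V²/R = 240²/120 = 480 W = 0.48 kW
Energy = 0.48 kW × 92 h = 44.16 kWh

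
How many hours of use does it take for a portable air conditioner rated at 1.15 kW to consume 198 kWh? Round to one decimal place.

Hours = 198 kWh ÷ 1.15 kW = 172.2 h

172.2 h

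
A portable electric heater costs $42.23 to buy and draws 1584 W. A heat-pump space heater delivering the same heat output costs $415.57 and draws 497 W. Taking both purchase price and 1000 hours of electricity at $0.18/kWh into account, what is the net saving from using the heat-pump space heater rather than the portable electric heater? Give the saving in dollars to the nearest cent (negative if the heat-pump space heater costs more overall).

-$177.68

portable electric heater: $42.23 + (1584/1000) kW × 1000 h × $0.18 = $42.23 + $285.12 = $327.35
heat-pump space heater: $415.57 + (497/1000) kW × 1000 h × $0.18 = $415.57 + $89.46 = $505.03
Saving = $327.35 − $505.03 = −$177.68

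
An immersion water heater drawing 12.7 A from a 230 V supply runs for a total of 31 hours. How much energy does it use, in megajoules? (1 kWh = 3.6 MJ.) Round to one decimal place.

Power = 12.7 A × 230 V = 2921 W = 2.921 kW
Energy = 2.921 kW × 31 h = 90.551 kWh
= 90.551 × 3.6 MJ = 326.0 MJ

326.0 MJ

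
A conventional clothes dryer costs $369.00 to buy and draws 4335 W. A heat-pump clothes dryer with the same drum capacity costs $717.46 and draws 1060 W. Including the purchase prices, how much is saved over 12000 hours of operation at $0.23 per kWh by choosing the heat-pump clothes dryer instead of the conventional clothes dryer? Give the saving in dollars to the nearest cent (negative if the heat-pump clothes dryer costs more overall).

conventional clothes dryer: $369.00 + (4335/1000) kW × 12000 h × $0.23 = $369.00 + $11964.6 = $12333.6
heat-pump clothes dryer: $717.46 + (1060/1000) kW × 12000 h × $0.23 = $717.46 + $2925.6 = $3643.06
Saving = $12333.6 − $3643.06 = $8690.54

$8690.54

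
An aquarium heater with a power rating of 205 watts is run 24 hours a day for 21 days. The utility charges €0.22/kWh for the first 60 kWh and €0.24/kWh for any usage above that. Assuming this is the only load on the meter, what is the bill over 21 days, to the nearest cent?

Runtime = 24 h × 21 = 504 h
Energy = 0.205 kW × 504 h = 103.32 kWh
Tier 1 (0–60 kWh): 60 × €0.22 = €13.2
Above 60 kWh: 43.32 × €0.24 = €10.3968
Bill = €23.60

€23.60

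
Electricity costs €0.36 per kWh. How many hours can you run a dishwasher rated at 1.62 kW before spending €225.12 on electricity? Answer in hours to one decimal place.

Energy available = €225.12 ÷ €0.36/kWh = 625.3333 kWh
Hours = 625.3333 kWh ÷ 1.62 kW = 386.0 h

386.0 h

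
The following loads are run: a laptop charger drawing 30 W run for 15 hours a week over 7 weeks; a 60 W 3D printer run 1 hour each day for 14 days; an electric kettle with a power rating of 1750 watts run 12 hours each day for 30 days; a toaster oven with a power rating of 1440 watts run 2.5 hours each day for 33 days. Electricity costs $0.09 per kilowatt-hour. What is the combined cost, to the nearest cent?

laptop charger: Runtime = 15 h/week × 7 weeks = 105 h
laptop charger: 0.03 kW × 105 h = 3.15 kWh
3D printer: Runtime = 1 h/day × 14 days = 14 h
3D printer: 0.06 kW × 14 h = 0.84 kWh
electric kettle: Runtime = 12 h/day × 30 days = 360 h
electric kettle: 1.75 kW × 360 h = 630 kWh
toaster oven: Runtime = 2.5 h/day × 33 days = 82.5 h
toaster oven: 1.44 kW × 82.5 h = 118.8 kWh
Total energy = 752.79 kWh
Cost = 752.79 × $0.09 = $67.75

$67.75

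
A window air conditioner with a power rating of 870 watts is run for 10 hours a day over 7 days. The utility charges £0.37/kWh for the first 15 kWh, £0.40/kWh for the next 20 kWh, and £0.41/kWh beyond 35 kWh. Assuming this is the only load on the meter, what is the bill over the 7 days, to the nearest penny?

Runtime = 10 h/day × 7 days = 70 h
Energy = 0.87 kW × 70 h = 60.9 kWh
Tier 1 (0–15 kWh): 15 × £0.37 = £5.55
Tier 2 (15–35 kWh): 20 × £0.40 = £8
Above 35 kWh: 25.9 × £0.41 = £10.619
Bill = £24.17

£24.17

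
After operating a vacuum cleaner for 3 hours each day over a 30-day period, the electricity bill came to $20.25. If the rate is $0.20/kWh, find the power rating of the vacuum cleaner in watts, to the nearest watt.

Energy = $20.25 ÷ $0.20/kWh = 101.25 kWh
Runtime = 3 h/day × 30 days = 90 h
Power = 101.25 kWh ÷ 90 h = 1.125 kW = 1125 W

1125 W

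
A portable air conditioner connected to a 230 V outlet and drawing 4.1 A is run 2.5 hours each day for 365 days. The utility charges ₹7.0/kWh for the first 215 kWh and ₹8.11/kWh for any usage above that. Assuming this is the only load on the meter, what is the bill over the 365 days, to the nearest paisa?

Power = 4.1 A × 230 V = 943 W = 0.943 kW
Runtime = 2.5 h/day × 365 days = 912.5 h
Energy = 0.943 kW × 912.5 h = 860.4875 kWh
Tier 1 (0–215 kWh): 215 × ₹7.0 = ₹1505
Above 215 kWh: 645.4875 × ₹8.11 = ₹5234.903625
Bill = ₹6739.90

₹6739.90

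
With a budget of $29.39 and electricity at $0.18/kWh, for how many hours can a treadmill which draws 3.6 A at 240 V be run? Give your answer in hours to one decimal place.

189.0 h

Power = 3.6 A × 240 V = 864 W = 0.864 kW
Energy available = $29.39 ÷ $0.18/kWh = 163.2778 kWh
Hours = 163.2778 kWh ÷ 0.864 kW = 189.0 h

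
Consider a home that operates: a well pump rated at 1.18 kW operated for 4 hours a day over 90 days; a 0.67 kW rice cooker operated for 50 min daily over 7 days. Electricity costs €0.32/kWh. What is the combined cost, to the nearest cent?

€137.19

well pump: Runtime = 4 h/day × 90 days = 360 h
well pump: 1.18 kW × 360 h = 424.8 kWh
rice cooker: Runtime = 50 min × 7 = 350 min = 5.833333… h
rice cooker: 0.67 kW × 5.833333… h = 3.908333… kWh
Total energy = 428.708333… kWh
Cost = 428.708333… × €0.32 = €137.19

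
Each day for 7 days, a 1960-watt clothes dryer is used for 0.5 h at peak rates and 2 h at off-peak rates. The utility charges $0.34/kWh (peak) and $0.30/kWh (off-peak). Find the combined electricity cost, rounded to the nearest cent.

$10.56

Peak energy = 1.96 kW × 0.5 h × 7 = 6.86 kWh
Off-peak energy = 1.96 kW × 2 h × 7 = 27.44 kWh
Cost = 6.86 × $0.34 + 27.44 × $0.30 = $2.3324 + $8.232 = $10.56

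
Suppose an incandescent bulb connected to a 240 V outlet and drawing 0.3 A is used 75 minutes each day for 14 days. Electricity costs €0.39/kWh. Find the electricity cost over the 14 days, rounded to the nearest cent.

€0.49

Power = 0.3 A × 240 V = 72 W = 0.072 kW
Runtime = 75 min × 14 = 1050 min = 17.5 h
Energy = 0.072 kW × 17.5 h = 1.26 kWh
Cost = 1.26 kWh × €0.39/kWh = €0.49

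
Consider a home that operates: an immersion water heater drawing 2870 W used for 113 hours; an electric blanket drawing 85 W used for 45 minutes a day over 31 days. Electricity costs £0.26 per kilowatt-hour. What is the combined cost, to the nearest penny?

£84.83

immersion water heater: 2.87 kW × 113 h = 324.31 kWh
electric blanket: Runtime = 45 min × 31 = 1395 min = 23.25 h
electric blanket: 0.085 kW × 23.25 h = 1.97625 kWh
Total energy = 326.28625 kWh
Cost = 326.28625 × £0.26 = £84.83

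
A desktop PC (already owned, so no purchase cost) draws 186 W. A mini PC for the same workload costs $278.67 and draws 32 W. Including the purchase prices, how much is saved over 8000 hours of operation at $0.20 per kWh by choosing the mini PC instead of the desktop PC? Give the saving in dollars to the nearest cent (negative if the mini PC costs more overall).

-$32.27

desktop PC: $0.00 + (186/1000) kW × 8000 h × $0.20 = $0.00 + $297.6 = $297.6
mini PC: $278.67 + (32/1000) kW × 8000 h × $0.20 = $278.67 + $51.2 = $329.87
Saving = $297.6 − $329.87 = −$32.27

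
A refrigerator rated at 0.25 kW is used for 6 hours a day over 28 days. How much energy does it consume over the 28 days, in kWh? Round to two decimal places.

42.00 kWh

Runtime = 6 h/day × 28 days = 168 h
Energy = 0.25 kW × 168 h = 42 kWh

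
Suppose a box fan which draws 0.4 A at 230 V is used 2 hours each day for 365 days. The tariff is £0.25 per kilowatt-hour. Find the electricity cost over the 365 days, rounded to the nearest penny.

£16.79

Power = 0.4 A × 230 V = 92 W = 0.092 kW
Runtime = 2 h/day × 365 days = 730 h
Energy = 0.092 kW × 730 h = 67.16 kWh
Cost = 67.16 kWh × £0.25/kWh = £16.79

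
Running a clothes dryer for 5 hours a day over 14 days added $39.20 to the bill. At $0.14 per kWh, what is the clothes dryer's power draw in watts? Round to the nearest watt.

4000 W

Energy = $39.20 ÷ $0.14/kWh = 280 kWh
Runtime = 5 h/day × 14 days = 70 h
Power = 280 kWh ÷ 70 h = 4 kW = 4000 W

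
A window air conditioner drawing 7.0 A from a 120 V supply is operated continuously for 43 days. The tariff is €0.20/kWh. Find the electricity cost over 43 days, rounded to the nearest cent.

Power = 7.0 A × 120 V = 840 W = 0.84 kW
Runtime = 24 h × 43 = 1032 h
Energy = 0.84 kW × 1032 h = 866.88 kWh
Cost = 866.88 kWh × €0.20/kWh = €173.38

€173.38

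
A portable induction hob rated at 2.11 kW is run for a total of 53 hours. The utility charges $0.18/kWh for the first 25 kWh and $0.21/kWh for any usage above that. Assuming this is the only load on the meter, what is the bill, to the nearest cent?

$22.73

Energy = 2.11 kW × 53 h = 111.83 kWh
Tier 1 (0–25 kWh): 25 × $0.18 = $4.5
Above 25 kWh: 86.83 × $0.21 = $18.2343
Bill = $22.73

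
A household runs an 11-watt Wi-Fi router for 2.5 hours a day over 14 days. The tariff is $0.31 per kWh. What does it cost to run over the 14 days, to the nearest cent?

$0.12

Runtime = 2.5 h/day × 14 days = 35 h
Energy = 0.011 kW × 35 h = 0.385 kWh
Cost = 0.385 kWh × $0.31/kWh = $0.12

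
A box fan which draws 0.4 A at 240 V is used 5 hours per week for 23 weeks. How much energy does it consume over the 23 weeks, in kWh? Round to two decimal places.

11.04 kWh

Power = 0.4 A × 240 V = 96 W = 0.096 kW
Runtime = 5 h/week × 23 weeks = 115 h
Energy = 0.096 kW × 115 h = 11.04 kWh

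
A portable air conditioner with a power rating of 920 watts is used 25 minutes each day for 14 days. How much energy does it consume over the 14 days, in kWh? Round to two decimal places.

5.37 kWh

Runtime = 25 min × 14 = 350 min = 5.833333… h
Energy = 0.92 kW × 5.833333… h = 5.366666… kWh ≈ 5.37 kWh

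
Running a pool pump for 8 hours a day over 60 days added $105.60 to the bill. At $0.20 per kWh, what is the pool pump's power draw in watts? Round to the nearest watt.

1100 W

Energy = $105.60 ÷ $0.20/kWh = 528 kWh
Runtime = 8 h/day × 60 days = 480 h
Power = 528 kWh ÷ 480 h = 1.1 kW = 1100 W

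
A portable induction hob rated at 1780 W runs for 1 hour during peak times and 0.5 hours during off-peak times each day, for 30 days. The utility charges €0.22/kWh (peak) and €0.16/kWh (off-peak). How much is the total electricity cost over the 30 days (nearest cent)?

Peak energy = 1.78 kW × 1 h × 30 = 53.4 kWh
Off-peak energy = 1.78 kW × 0.5 h × 30 = 26.7 kWh
Cost = 53.4 × €0.22 + 26.7 × €0.16 = €11.748 + €4.272 = €16.02

€16.02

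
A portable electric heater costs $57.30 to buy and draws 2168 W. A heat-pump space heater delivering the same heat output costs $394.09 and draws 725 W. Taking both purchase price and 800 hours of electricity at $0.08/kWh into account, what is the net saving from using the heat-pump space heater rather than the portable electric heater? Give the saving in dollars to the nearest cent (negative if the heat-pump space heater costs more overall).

-$244.44

portable electric heater: $57.30 + (2168/1000) kW × 800 h × $0.08 = $57.30 + $138.752 = $196.052
heat-pump space heater: $394.09 + (725/1000) kW × 800 h × $0.08 = $394.09 + $46.4 = $440.49
Saving = $196.052 − $440.49 = −$244.438 → -$244.44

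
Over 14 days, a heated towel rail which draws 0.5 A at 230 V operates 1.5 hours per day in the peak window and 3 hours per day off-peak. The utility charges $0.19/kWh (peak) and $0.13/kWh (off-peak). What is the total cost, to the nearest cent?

$1.09

Power = 0.5 A × 230 V = 115 W = 0.115 kW
Peak energy = 0.115 kW × 1.5 h × 14 = 2.415 kWh
Off-peak energy = 0.115 kW × 3 h × 14 = 4.83 kWh
Cost = 2.415 × $0.19 + 4.83 × $0.13 = $0.45885 + $0.6279 = $1.09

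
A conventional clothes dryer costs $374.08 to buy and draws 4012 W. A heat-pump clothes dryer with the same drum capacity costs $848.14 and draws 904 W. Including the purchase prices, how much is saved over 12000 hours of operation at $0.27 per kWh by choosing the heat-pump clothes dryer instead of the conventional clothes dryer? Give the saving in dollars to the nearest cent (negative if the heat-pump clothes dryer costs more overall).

conventional clothes dryer: $374.08 + (4012/1000) kW × 12000 h × $0.27 = $374.08 + $12998.88 = $13372.96
heat-pump clothes dryer: $848.14 + (904/1000) kW × 12000 h × $0.27 = $848.14 + $2928.96 = $3777.1
Saving = $13372.96 − $3777.1 = $9595.86

$9595.86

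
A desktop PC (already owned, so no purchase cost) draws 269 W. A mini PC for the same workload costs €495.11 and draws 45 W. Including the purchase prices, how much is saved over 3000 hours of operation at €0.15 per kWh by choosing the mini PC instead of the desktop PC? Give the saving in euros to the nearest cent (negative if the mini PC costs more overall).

desktop PC: €0.00 + (269/1000) kW × 3000 h × €0.15 = €0.00 + €121.05 = €121.05
mini PC: €495.11 + (45/1000) kW × 3000 h × €0.15 = €495.11 + €20.25 = €515.36
Saving = €121.05 − €515.36 = −€394.31

-€394.31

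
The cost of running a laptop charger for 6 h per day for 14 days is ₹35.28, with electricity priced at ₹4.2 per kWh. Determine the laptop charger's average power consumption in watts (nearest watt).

Energy = ₹35.28 ÷ ₹4.2/kWh = 8.4 kWh
Runtime = 6 h/day × 14 days = 84 h
Power = 8.4 kWh ÷ 84 h = 0.1 kW = 100 W

100 W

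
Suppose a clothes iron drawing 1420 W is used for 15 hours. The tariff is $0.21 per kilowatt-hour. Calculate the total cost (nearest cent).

$4.47

Energy = 1.42 kW × 15 h = 21.3 kWh
Cost = 21.3 kWh × $0.21/kWh = $4.47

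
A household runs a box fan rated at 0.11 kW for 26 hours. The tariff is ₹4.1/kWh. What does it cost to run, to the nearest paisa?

₹11.73

Energy = 0.11 kW × 26 h = 2.86 kWh
Cost = 2.86 kWh × ₹4.1/kWh = ₹11.73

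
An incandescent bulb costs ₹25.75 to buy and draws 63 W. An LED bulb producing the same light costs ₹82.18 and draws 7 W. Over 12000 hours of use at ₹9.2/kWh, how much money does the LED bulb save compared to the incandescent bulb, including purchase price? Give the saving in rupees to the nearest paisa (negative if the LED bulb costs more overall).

incandescent bulb: ₹25.75 + (63/1000) kW × 12000 h × ₹9.2 = ₹25.75 + ₹6955.2 = ₹6980.95
LED bulb: ₹82.18 + (7/1000) kW × 12000 h × ₹9.2 = ₹82.18 + ₹772.8 = ₹854.98
Saving = ₹6980.95 − ₹854.98 = ₹6125.97

₹6125.97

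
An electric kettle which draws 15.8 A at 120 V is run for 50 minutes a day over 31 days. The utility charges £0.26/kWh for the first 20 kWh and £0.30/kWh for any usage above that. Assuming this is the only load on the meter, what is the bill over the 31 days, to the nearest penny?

Power = 15.8 A × 120 V = 1896 W = 1.896 kW
Runtime = 50 min × 31 = 1550 min = 25.833333… h
Energy = 1.896 kW × 25.833333… h = 48.98 kWh
Tier 1 (0–20 kWh): 20 × £0.26 = £5.2
Above 20 kWh: 28.98 × £0.30 = £8.694
Bill = £13.89

£13.89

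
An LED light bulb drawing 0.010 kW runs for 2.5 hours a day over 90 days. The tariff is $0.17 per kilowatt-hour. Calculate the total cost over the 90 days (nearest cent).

$0.38

Runtime = 2.5 h/day × 90 days = 225 h
Energy = 0.01 kW × 225 h = 2.25 kWh
Cost = 2.25 kWh × $0.17/kWh = $0.38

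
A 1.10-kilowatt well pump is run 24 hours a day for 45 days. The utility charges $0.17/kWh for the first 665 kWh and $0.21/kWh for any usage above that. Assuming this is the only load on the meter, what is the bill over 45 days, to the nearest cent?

$222.88

Runtime = 24 h × 45 = 1080 h
Energy = 1.1 kW × 1080 h = 1188 kWh
Tier 1 (0–665 kWh): 665 × $0.17 = $113.05
Above 665 kWh: 523 × $0.21 = $109.83
Bill = $222.88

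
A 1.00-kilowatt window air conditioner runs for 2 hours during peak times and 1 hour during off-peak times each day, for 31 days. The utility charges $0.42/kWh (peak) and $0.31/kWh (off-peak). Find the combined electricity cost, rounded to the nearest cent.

Peak energy = 1 kW × 2 h × 31 = 62 kWh
Off-peak energy = 1 kW × 1 h × 31 = 31 kWh
Cost = 62 × $0.42 + 31 × $0.31 = $26.04 + $9.61 = $35.65

$35.65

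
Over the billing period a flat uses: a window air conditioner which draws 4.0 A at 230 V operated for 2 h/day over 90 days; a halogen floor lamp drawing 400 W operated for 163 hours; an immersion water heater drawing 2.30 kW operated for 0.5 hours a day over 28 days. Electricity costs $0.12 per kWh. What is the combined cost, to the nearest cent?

window air conditioner: Power = 4.0 A × 230 V = 920 W = 0.92 kW
window air conditioner: Runtime = 2 h/day × 90 days = 180 h
window air conditioner: 0.92 kW × 180 h = 165.6 kWh
halogen floor lamp: 0.4 kW × 163 h = 65.2 kWh
immersion water heater: Runtime = 0.5 h/day × 28 days = 14 h
immersion water heater: 2.3 kW × 14 h = 32.2 kWh
Total energy = 263 kWh
Cost = 263 × $0.12 = $31.56

$31.56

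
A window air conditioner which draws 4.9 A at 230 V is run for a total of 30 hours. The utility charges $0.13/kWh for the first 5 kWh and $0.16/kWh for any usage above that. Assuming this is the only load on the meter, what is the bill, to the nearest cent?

Power = 4.9 A × 230 V = 1127 W = 1.127 kW
Energy = 1.127 kW × 30 h = 33.81 kWh
Tier 1 (0–5 kWh): 5 × $0.13 = $0.65
Above 5 kWh: 28.81 × $0.16 = $4.6096
Bill = $5.26

$5.26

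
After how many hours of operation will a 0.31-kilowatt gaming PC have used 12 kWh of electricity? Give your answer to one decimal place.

Hours = 12 kWh ÷ 0.31 kW = 38.7 h

38.7 h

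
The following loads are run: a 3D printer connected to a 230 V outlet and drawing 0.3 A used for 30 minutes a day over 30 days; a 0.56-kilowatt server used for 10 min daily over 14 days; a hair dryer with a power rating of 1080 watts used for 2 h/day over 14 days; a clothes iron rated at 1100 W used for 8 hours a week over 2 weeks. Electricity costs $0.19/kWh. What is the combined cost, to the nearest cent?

3D printer: Power = 0.3 A × 230 V = 69 W = 0.069 kW
3D printer: Runtime = 30 min × 30 = 900 min = 15 h
3D printer: 0.069 kW × 15 h = 1.035 kWh
server: Runtime = 10 min × 14 = 140 min = 2.333333… h
server: 0.56 kW × 2.333333… h = 1.306666… kWh
hair dryer: Runtime = 2 h/day × 14 days = 28 h
hair dryer: 1.08 kW × 28 h = 30.24 kWh
clothes iron: Runtime = 8 h/week × 2 weeks = 16 h
clothes iron: 1.1 kW × 16 h = 17.6 kWh
Total energy = 50.181666… kWh
Cost = 50.181666… × $0.19 = $9.53

$9.53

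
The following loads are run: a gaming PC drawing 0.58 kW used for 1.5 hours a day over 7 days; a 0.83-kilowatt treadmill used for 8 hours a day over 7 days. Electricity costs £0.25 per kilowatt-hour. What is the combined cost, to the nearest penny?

£13.14

gaming PC: Runtime = 1.5 h/day × 7 days = 10.5 h
gaming PC: 0.58 kW × 10.5 h = 6.09 kWh
treadmill: Runtime = 8 h/day × 7 days = 56 h
treadmill: 0.83 kW × 56 h = 46.48 kWh
Total energy = 52.57 kWh
Cost = 52.57 × £0.25 = £13.14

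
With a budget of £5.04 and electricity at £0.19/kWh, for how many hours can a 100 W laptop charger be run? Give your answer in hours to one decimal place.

Energy available = £5.04 ÷ £0.19/kWh = 26.5263 kWh
Hours = 26.5263 kWh ÷ 0.1 kW = 265.3 h

265.3 h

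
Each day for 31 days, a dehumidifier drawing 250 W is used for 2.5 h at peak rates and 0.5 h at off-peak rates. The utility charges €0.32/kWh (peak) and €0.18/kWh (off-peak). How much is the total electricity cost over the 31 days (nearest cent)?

Peak energy = 0.25 kW × 2.5 h × 31 = 19.375 kWh
Off-peak energy = 0.25 kW × 0.5 h × 31 = 3.875 kWh
Cost = 19.375 × €0.32 + 3.875 × €0.18 = €6.2 + €0.6975 = €6.90

€6.90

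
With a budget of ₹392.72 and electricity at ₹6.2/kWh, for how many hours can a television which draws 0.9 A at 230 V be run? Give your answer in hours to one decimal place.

Power = 0.9 A × 230 V = 207 W = 0.207 kW
Energy available = ₹392.72 ÷ ₹6.2/kWh = 63.3419 kWh
Hours = 63.3419 kWh ÷ 0.207 kW = 306.0 h

306.0 h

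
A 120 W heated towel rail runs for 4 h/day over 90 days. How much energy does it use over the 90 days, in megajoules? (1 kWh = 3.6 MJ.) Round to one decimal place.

Runtime = 4 h/day × 90 days = 360 h
Energy = 0.12 kW × 360 h = 43.2 kWh
= 43.2 × 3.6 MJ = 155.5 MJ

155.5 MJ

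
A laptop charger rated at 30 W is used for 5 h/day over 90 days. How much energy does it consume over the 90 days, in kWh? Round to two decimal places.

13.50 kWh

Runtime = 5 h/day × 90 days = 450 h
Energy = 0.03 kW × 450 h = 13.5 kWh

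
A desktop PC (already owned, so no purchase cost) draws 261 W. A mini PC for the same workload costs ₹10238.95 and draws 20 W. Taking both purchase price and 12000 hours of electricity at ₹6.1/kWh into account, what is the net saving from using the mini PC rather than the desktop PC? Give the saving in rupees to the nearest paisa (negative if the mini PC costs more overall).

desktop PC: ₹0.00 + (261/1000) kW × 12000 h × ₹6.1 = ₹0.00 + ₹19105.2 = ₹19105.2
mini PC: ₹10238.95 + (20/1000) kW × 12000 h × ₹6.1 = ₹10238.95 + ₹1464 = ₹11702.95
Saving = ₹19105.2 − ₹11702.95 = ₹7402.25

₹7402.25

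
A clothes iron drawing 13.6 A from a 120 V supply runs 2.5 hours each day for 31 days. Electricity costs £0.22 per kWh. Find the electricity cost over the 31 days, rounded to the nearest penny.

Power = 13.6 A × 120 V = 1632 W = 1.632 kW
Runtime = 2.5 h/day × 31 days = 77.5 h
Energy = 1.632 kW × 77.5 h = 126.48 kWh
Cost = 126.48 kWh × £0.22/kWh = £27.83

£27.83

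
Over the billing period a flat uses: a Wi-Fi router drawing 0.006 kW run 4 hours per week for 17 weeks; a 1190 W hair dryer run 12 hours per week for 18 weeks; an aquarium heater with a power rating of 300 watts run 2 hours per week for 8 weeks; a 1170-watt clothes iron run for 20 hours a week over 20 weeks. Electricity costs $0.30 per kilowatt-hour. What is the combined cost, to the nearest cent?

$219.07

Wi-Fi router: Runtime = 4 h/week × 17 weeks = 68 h
Wi-Fi router: 0.006 kW × 68 h = 0.408 kWh
hair dryer: Runtime = 12 h/week × 18 weeks = 216 h
hair dryer: 1.19 kW × 216 h = 257.04 kWh
aquarium heater: Runtime = 2 h/week × 8 weeks = 16 h
aquarium heater: 0.3 kW × 16 h = 4.8 kWh
clothes iron: Runtime = 20 h/week × 20 weeks = 400 h
clothes iron: 1.17 kW × 400 h = 468 kWh
Total energy = 730.248 kWh
Cost = 730.248 × $0.30 = $219.07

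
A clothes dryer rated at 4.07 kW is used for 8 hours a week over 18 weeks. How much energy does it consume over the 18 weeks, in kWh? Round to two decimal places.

586.08 kWh

Runtime = 8 h/week × 18 weeks = 144 h
Energy = 4.07 kW × 144 h = 586.08 kWh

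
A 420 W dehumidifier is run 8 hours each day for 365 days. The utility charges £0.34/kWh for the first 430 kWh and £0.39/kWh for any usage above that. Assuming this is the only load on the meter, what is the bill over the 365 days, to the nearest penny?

Runtime = 8 h/day × 365 days = 2920 h
Energy = 0.42 kW × 2920 h = 1226.4 kWh
Tier 1 (0–430 kWh): 430 × £0.34 = £146.2
Above 430 kWh: 796.4 × £0.39 = £310.596
Bill = £456.80

£456.80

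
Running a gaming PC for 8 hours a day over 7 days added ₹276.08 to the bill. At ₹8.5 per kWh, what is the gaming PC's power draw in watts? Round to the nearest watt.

Energy = ₹276.08 ÷ ₹8.5/kWh = 32.48 kWh
Runtime = 8 h/day × 7 days = 56 h
Power = 32.48 kWh ÷ 56 h = 0.58 kW = 580 W

580 W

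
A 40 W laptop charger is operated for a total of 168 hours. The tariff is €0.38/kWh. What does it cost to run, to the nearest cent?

Energy = 0.04 kW × 168 h = 6.72 kWh
Cost = 6.72 kWh × €0.38/kWh = €2.55

€2.55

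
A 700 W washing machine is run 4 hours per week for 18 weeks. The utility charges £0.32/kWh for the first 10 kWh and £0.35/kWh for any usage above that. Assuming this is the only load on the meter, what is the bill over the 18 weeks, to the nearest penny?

Runtime = 4 h/week × 18 weeks = 72 h
Energy = 0.7 kW × 72 h = 50.4 kWh
Tier 1 (0–10 kWh): 10 × £0.32 = £3.2
Above 10 kWh: 40.4 × £0.35 = £14.14
Bill = £17.34

£17.34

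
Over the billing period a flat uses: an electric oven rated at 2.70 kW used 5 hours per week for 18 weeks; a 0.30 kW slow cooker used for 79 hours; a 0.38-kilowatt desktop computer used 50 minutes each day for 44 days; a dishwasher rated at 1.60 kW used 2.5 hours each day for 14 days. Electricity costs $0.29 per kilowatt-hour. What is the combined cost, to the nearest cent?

$97.62

electric oven: Runtime = 5 h/week × 18 weeks = 90 h
electric oven: 2.7 kW × 90 h = 243 kWh
slow cooker: 0.3 kW × 79 h = 23.7 kWh
desktop computer: Runtime = 50 min × 44 = 2200 min = 36.666666… h
desktop computer: 0.38 kW × 36.666666… h = 13.933333… kWh
dishwasher: Runtime = 2.5 h/day × 14 days = 35 h
dishwasher: 1.6 kW × 35 h = 56 kWh
Total energy = 336.633333… kWh
Cost = 336.633333… × $0.29 = $97.62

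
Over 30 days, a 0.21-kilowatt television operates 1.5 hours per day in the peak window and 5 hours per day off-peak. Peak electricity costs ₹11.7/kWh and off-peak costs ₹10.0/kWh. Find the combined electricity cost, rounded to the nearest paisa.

₹425.57

Peak energy = 0.21 kW × 1.5 h × 30 = 9.45 kWh
Off-peak energy = 0.21 kW × 5 h × 30 = 31.5 kWh
Cost = 9.45 × ₹11.7 + 31.5 × ₹10.0 = ₹110.565 + ₹315 = ₹425.57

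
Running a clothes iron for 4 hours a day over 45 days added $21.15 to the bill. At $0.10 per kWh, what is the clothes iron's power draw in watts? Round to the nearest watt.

1175 W

Energy = $21.15 ÷ $0.10/kWh = 211.5 kWh
Runtime = 4 h/day × 45 days = 180 h
Power = 211.5 kWh ÷ 180 h = 1.175 kW = 1175 W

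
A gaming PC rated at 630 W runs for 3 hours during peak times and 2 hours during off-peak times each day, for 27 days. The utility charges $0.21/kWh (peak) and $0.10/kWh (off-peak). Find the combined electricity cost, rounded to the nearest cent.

$14.12

Peak energy = 0.63 kW × 3 h × 27 = 51.03 kWh
Off-peak energy = 0.63 kW × 2 h × 27 = 34.02 kWh
Cost = 51.03 × $0.21 + 34.02 × $0.10 = $10.7163 + $3.402 = $14.12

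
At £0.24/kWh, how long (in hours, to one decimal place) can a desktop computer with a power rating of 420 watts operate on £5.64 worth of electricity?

Energy available = £5.64 ÷ £0.24/kWh = 23.5 kWh
Hours = 23.5 kWh ÷ 0.42 kW = 56.0 h

56.0 h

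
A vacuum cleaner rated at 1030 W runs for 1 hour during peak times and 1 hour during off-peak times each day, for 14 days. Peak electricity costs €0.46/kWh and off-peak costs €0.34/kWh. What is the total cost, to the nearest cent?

Peak energy = 1.03 kW × 1 h × 14 = 14.42 kWh
Off-peak energy = 1.03 kW × 1 h × 14 = 14.42 kWh
Cost = 14.42 × €0.46 + 14.42 × €0.34 = €6.6332 + €4.9028 = €11.54

€11.54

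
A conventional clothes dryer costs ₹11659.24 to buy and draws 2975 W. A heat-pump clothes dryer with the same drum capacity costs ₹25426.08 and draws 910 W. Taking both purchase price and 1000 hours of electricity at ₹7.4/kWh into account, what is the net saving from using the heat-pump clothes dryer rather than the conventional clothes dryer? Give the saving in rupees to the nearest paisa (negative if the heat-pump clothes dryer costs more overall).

₹1514.16

conventional clothes dryer: ₹11659.24 + (2975/1000) kW × 1000 h × ₹7.4 = ₹11659.24 + ₹22015 = ₹33674.24
heat-pump clothes dryer: ₹25426.08 + (910/1000) kW × 1000 h × ₹7.4 = ₹25426.08 + ₹6734 = ₹32160.08
Saving = ₹33674.24 − ₹32160.08 = ₹1514.16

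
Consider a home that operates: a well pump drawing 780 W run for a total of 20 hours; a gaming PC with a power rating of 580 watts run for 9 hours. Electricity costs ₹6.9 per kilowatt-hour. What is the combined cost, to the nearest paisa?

₹143.66

well pump: 0.78 kW × 20 h = 15.6 kWh
gaming PC: 0.58 kW × 9 h = 5.22 kWh
Total energy = 20.82 kWh
Cost = 20.82 × ₹6.9 = ₹143.66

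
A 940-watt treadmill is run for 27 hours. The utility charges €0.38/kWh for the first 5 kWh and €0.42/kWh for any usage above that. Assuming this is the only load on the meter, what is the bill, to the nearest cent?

Energy = 0.94 kW × 27 h = 25.38 kWh
Tier 1 (0–5 kWh): 5 × €0.38 = €1.9
Above 5 kWh: 20.38 × €0.42 = €8.5596
Bill = €10.46

€10.46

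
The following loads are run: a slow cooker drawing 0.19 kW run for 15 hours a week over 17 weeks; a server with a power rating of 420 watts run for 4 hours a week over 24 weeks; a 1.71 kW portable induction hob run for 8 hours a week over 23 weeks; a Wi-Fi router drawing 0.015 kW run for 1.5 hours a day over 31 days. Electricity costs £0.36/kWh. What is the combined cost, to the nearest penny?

slow cooker: Runtime = 15 h/week × 17 weeks = 255 h
slow cooker: 0.19 kW × 255 h = 48.45 kWh
server: Runtime = 4 h/week × 24 weeks = 96 h
server: 0.42 kW × 96 h = 40.32 kWh
portable induction hob: Runtime = 8 h/week × 23 weeks = 184 h
portable induction hob: 1.71 kW × 184 h = 314.64 kWh
Wi-Fi router: Runtime = 1.5 h/day × 31 days = 46.5 h
Wi-Fi router: 0.015 kW × 46.5 h = 0.6975 kWh
Total energy = 404.1075 kWh
Cost = 404.1075 × £0.36 = £145.48

£145.48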